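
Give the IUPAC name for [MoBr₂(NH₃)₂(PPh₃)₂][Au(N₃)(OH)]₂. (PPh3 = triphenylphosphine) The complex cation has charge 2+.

diamminedibromobis(triphenylphosphine)molybdenum(IV) azidohydroxoaurate(I)

The complex cation is given as 2+; its ligand charges sum to -2, so Mo = +4.
With 2 anions per cation, each anion must be 2/2 = 1−.
Anion: ligand charges sum to -2; for the ion to be 1−, Au = +1.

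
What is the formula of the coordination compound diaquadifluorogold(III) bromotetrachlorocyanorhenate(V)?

Cation [Au…]: ligand charges -2, Au(III) ⇒ ion charge 1+.
Anion [Re…]: ligand charges -6, Re(V) ⇒ ion charge 1−.
One 1+ cation balances one 1− anion.

[AuF2(H2O)2][ReBrCl4(CN)]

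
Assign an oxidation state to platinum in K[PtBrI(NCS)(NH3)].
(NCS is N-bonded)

+2

1 potassium outside the brackets (+1 each) → the complex ion is 1−.
Ligand charges: 1×NH3 neutral; 1×I = -1; 1×NCS = -1; 1×Br = -1; sum -3.
Pt + (-3) = 1− ⇒ Pt is +2.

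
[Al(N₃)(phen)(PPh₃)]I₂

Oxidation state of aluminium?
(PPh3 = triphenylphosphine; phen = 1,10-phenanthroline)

+3

2 iodide outside the brackets (-1 each) → the complex ion is 2+.
Ligand charges: 1×PPh3 neutral; 1×N3 = -1; 1×phen neutral; sum -1.
Al + (-1) = 2+ ⇒ Al is +3.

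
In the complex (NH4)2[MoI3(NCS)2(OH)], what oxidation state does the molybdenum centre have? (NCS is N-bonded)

2 ammonium outside the brackets (+1 each) → the complex ion is 2−.
Ligand charges: 3×I = -3; 2×NCS = -2; 1×OH = -1; sum -6.
Mo + (-6) = 2− ⇒ Mo is +4.

+4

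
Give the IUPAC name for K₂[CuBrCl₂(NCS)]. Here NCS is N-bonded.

The 2 potassium counter-ions carry a total charge of +2, so each complex ion is 2−.
Ligand charges: 2×chloro (-1 each), 1×bromo (-1 each), 1×isothiocyanato (-1 each); total -4. So Cu + (-4) = 2−, giving Cu = +2.
Ligands are named alphabetically: bromo before chloro before isothiocyanato.
The complex ion is anionic, so copper takes the -ate form cuprate(II).

potassium bromodichloroisothiocyanatocuprate(II)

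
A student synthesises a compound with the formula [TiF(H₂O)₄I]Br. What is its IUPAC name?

The 1 bromide counter-ion carries a total charge of -1, so each complex ion is 1+.
Ligand charges: 1×fluoro (-1 each), 4×aqua (neutral), 1×iodo (-1 each); total -2. So Ti + (-2) = 1+, giving Ti = +3.
Ligands are named alphabetically: aqua before fluoro before iodo.

tetraaquafluoroiodotitanium(III) bromide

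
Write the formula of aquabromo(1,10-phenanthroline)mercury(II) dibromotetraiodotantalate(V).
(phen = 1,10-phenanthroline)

[HgBr(H2O)(phen)][TaBr2I4]

Cation [Hg…]: ligand charges -1, Hg(II) ⇒ ion charge 1+.
Anion [Ta…]: ligand charges -6, Ta(V) ⇒ ion charge 1−.
One 1+ cation balances one 1− anion.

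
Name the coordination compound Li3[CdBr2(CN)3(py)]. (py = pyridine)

The 3 lithium counter-ions carry a total charge of +3, so each complex ion is 3−.
Ligand charges: 1×pyridine (neutral), 2×bromo (-1 each), 3×cyano (-1 each); total -5. So Cd + (-5) = 3−, giving Cd = +2.
The complex ion is anionic, so cadmium takes the -ate form cadmate(II).

lithium dibromotricyano(pyridine)cadmate(II)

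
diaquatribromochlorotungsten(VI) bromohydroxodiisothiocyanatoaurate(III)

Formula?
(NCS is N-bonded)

Cation [W…]: ligand charges -4, W(VI) ⇒ ion charge 2+.
Anion [Au…]: ligand charges -4, Au(III) ⇒ ion charge 1−.
One 2+ cation requires 2 of the 1− anion.

[WBr3Cl(H2O)2][AuBr(NCS)2(OH)]2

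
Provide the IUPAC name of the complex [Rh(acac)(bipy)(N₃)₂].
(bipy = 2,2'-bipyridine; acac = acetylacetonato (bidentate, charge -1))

(acetylacetonato)diazido(2,2'-bipyridine)rhodium(III)

There is no counter-ion, so the complex is neutral overall.
Ligand charges: 1×2,2'-bipyridine (neutral), 1×acetylacetonato (-1 each), 2×azido (-1 each); total -3. So Rh + (-3) = 0, giving Rh = +3.
Ligands are named alphabetically: acetylacetonato before azido before bipyridine.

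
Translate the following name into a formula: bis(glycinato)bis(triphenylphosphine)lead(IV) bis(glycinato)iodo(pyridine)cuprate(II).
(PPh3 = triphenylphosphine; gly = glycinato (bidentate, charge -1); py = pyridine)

Cation [Pb…]: ligand charges -2, Pb(IV) ⇒ ion charge 2+.
Anion [Cu…]: ligand charges -3, Cu(II) ⇒ ion charge 1−.
One 2+ cation requires 2 of the 1− anion.

[Pb(gly)2(PPh3)2][Cu(gly)2I(py)]2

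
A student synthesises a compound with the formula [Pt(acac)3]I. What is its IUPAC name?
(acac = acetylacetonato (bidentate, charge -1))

The 1 iodide counter-ion carries a total charge of -1, so each complex ion is 1+.
Ligand charges: 3×acetylacetonato (-1 each); total -3. So Pt + (-3) = 1+, giving Pt = +4.

tris(acetylacetonato)platinum(IV) iodide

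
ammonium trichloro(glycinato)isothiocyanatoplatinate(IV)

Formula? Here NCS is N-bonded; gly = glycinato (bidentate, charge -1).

Ligands: 1 isothiocyanato (NCS, -1), 1 glycinato (gly, -1), 3 chloro (Cl, -1). Ligand charge sum = -5.
With Pt in oxidation state +4, the complex ion is [Pt...]^1−.
Charge balance with ammonium (+1) requires 1 complex ion per 1 ammonium.

NH4[PtCl3(gly)(NCS)]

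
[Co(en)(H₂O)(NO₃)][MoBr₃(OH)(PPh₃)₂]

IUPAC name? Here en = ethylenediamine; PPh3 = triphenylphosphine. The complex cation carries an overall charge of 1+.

aqua(ethylenediamine)nitratocobalt(II) tribromohydroxobis(triphenylphosphine)molybdate(III)

The complex cation is given as 1+; its ligand charges sum to -1, so Co = +2.
A 1:1 salt means the anion carries the equal and opposite charge, 1−.
Anion: ligand charges sum to -4; for the ion to be 1−, Mo = +3.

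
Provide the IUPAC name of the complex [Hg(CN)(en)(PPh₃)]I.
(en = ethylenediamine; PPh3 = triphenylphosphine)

cyano(ethylenediamine)(triphenylphosphine)mercury(II) iodide

The 1 iodide counter-ion carries a total charge of -1, so each complex ion is 1+.
Ligand charges: 1×cyano (-1 each), 1×ethylenediamine (neutral), 1×triphenylphosphine (neutral); total -1. So Hg + (-1) = 1+, giving Hg = +2.
Ligands are named alphabetically: cyano before ethylenediamine before triphenylphosphine.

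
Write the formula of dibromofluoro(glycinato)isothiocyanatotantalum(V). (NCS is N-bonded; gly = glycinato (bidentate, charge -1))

Ligands: 1 isothiocyanato (NCS, -1), 1 glycinato (gly, -1), 1 fluoro (F, -1), 2 bromo (Br, -1). Ligand charge sum = -5.
With Ta in oxidation state +5, the complex ion is [Ta...].

[TaBr2F(gly)(NCS)]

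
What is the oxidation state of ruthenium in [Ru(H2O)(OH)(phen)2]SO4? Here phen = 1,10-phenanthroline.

1 sulfate outside the brackets (-2 each) → the complex ion is 2+.
Ligand charges: 2×phen neutral; 1×H2O neutral; 1×OH = -1; sum -1.
Ru + (-1) = 2+ ⇒ Ru is +3.

+3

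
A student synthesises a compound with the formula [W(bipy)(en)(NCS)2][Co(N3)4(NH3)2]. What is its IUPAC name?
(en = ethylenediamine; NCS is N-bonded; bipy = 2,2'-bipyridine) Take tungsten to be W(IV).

Both ions are complex: the cation is named first with the plain metal name, the anion second with the -ate form; each ion's ligands are alphabetised independently.
W is given as +4; the cation's ligand charges sum to -2, so the complex cation is 2+.
A 1:1 salt means the anion carries the equal and opposite charge, 2−.
Anion: ligand charges sum to -4; for the ion to be 2−, Co = +2.

(2,2'-bipyridine)(ethylenediamine)diisothiocyanatotungsten(IV) diamminetetraazidocobaltate(II)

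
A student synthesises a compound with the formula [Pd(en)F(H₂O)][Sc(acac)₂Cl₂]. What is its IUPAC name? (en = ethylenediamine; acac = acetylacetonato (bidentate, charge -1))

Both ions are complex: the cation is named first with the plain metal name, the anion second with the -ate form; each ion's ligands are alphabetised independently.
Scandium is always +3 in its complexes; the anion's ligand charges sum to -4, so the complex anion is 1−.
A 1:1 salt means the cation carries the equal and opposite charge, 1+.
Cation: ligand charges sum to -1; for the ion to be 1+, Pd = +2.

aqua(ethylenediamine)fluoropalladium(II) bis(acetylacetonato)dichloroscandate(III)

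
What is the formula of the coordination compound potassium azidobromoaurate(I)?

K[AuBr(N3)]

Ligands: 1 azido (N3, -1), 1 bromo (Br, -1). Ligand charge sum = -2.
Charge balance with potassium (+1) requires 1 complex ion per 1 potassium.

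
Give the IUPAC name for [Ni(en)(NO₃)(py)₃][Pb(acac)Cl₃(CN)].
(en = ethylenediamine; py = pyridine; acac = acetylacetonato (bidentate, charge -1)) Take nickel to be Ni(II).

Both ions are complex: the cation is named first with the plain metal name, the anion second with the -ate form; each ion's ligands are alphabetised independently.
Ni is given as +2; the cation's ligand charges sum to -1, so the complex cation is 1+.
A 1:1 salt means the anion carries the equal and opposite charge, 1−.
Anion: ligand charges sum to -5; for the ion to be 1−, Pb = +4.

(ethylenediamine)nitratotris(pyridine)nickel(II) (acetylacetonato)trichlorocyanoplumbate(IV)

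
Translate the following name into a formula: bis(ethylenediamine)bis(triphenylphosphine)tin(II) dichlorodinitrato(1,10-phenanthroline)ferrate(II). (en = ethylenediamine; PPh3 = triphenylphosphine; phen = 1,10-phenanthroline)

Cation [Sn…]: ligand charges 0, Sn(II) ⇒ ion charge 2+.
Anion [Fe…]: ligand charges -4, Fe(II) ⇒ ion charge 2−.

[Sn(en)2(PPh3)2][FeCl2(NO3)2(phen)]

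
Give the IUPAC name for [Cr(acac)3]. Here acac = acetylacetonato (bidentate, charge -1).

tris(acetylacetonato)chromium(III)

There is no counter-ion, so the complex is neutral overall.
Ligand charges: 3×acetylacetonato (-1 each); total -3. So Cr + (-3) = 0, giving Cr = +3.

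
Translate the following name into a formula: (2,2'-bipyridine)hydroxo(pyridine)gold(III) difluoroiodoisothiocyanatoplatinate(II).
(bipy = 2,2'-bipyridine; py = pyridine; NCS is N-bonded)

Cation [Au…]: ligand charges -1, Au(III) ⇒ ion charge 2+.
Anion [Pt…]: ligand charges -4, Pt(II) ⇒ ion charge 2−.
One 2+ cation balances one 2− anion.

[Au(bipy)(OH)(py)][PtF2I(NCS)]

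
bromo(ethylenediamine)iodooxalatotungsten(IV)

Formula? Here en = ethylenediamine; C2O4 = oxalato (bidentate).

[WBr(C2O4)(en)I]

Ligands: 1 bromo (Br, -1), 1 iodo (I, -1), 1 ethylenediamine (en, neutral), 1 oxalato (C2O4, -2). Ligand charge sum = -4.
With W in oxidation state +4, the complex ion is [W...].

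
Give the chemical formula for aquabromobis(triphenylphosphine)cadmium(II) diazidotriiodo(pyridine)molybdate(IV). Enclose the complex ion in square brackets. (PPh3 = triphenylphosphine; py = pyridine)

Cation [Cd…]: ligand charges -1, Cd(II) ⇒ ion charge 1+.
Anion [Mo…]: ligand charges -5, Mo(IV) ⇒ ion charge 1−.
One 1+ cation balances one 1− anion.

[CdBr(H2O)(PPh3)2][MoI3(N3)2(py)]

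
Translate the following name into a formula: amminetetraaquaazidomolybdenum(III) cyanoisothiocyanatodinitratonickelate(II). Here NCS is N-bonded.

Cation [Mo…]: ligand charges -1, Mo(III) ⇒ ion charge 2+.
Anion [Ni…]: ligand charges -4, Ni(II) ⇒ ion charge 2−.
One 2+ cation balances one 2− anion.

[Mo(H2O)4(N3)(NH3)][Ni(CN)(NCS)(NO3)2]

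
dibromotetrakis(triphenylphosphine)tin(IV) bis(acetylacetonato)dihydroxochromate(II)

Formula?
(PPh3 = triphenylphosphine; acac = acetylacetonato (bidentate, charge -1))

Cation [Sn…]: ligand charges -2, Sn(IV) ⇒ ion charge 2+.
Anion [Cr…]: ligand charges -4, Cr(II) ⇒ ion charge 2−.
One 2+ cation balances one 2− anion.

[SnBr2(PPh3)4][Cr(acac)2(OH)2]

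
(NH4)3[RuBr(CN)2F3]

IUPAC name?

The 3 ammonium counter-ions carry a total charge of +3, so each complex ion is 3−.
Ligand charges: 1×bromo (-1 each), 2×cyano (-1 each), 3×fluoro (-1 each); total -6. So Ru + (-6) = 3−, giving Ru = +3.
Ligands are named alphabetically: bromo before cyano before fluoro.
The complex ion is anionic, so ruthenium takes the -ate form ruthenate(III).

ammonium bromodicyanotrifluororuthenate(III)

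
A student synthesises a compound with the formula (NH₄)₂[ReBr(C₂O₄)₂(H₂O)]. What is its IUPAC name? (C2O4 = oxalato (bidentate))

ammonium aquabromodioxalatorhenate(III)

The 2 ammonium counter-ions carry a total charge of +2, so each complex ion is 2−.
Ligand charges: 1×bromo (-1 each), 1×aqua (neutral), 2×oxalato (-2 each); total -5. So Re + (-5) = 2−, giving Re = +3.
Ligands are named alphabetically: aqua before bromo before oxalato.
The complex ion is anionic, so rhenium takes the -ate form rhenate(III).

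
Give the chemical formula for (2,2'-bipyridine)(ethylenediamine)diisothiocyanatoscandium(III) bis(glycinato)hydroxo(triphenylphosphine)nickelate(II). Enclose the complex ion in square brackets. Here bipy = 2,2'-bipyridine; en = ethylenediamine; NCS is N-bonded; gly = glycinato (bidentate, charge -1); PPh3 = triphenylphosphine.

Cation [Sc…]: ligand charges -2, Sc(III) ⇒ ion charge 1+.
Anion [Ni…]: ligand charges -3, Ni(II) ⇒ ion charge 1−.
One 1+ cation balances one 1− anion.

[Sc(bipy)(en)(NCS)2][Ni(gly)2(OH)(PPh3)]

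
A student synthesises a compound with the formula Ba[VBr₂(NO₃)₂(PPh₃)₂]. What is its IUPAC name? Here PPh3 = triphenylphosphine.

barium dibromodinitratobis(triphenylphosphine)vanadate(II)

The 1 barium counter-ion carries a total charge of +2, so each complex ion is 2−.
Ligand charges: 2×triphenylphosphine (neutral), 2×bromo (-1 each), 2×nitrato (-1 each); total -4. So V + (-4) = 2−, giving V = +2.
Ligands are named alphabetically: bromo before nitrato before triphenylphosphine.
The complex ion is anionic, so vanadium takes the -ate form vanadate(II).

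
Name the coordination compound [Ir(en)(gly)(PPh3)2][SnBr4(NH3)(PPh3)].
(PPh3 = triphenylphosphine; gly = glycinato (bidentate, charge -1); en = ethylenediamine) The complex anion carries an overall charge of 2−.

(ethylenediamine)(glycinato)bis(triphenylphosphine)iridium(III) amminetetrabromo(triphenylphosphine)stannate(II)

The complex anion is given as 2−; its ligand charges sum to -4, so Sn = +2.
A 1:1 salt means the cation carries the equal and opposite charge, 2+.
Cation: ligand charges sum to -1; for the ion to be 2+, Ir = +3.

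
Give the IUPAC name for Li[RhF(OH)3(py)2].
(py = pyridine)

The 1 lithium counter-ion carries a total charge of +1, so each complex ion is 1−.
Ligand charges: 2×pyridine (neutral), 1×fluoro (-1 each), 3×hydroxo (-1 each); total -4. So Rh + (-4) = 1−, giving Rh = +3.
The complex ion is anionic, so rhodium takes the -ate form rhodate(III).

lithium fluorotrihydroxobis(pyridine)rhodate(III)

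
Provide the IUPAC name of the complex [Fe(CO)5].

pentacarbonyliron(0)

There is no counter-ion, so the complex is neutral overall.
Ligand charges: 5×carbonyl (neutral); total 0. So Fe + (0) = 0, giving Fe = 0.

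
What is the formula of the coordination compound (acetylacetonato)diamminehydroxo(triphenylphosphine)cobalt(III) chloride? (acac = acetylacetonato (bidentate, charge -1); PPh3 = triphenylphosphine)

Ligands: 1 acetylacetonato (acac, -1), 2 ammine (NH3, neutral), 1 hydroxo (OH, -1), 1 triphenylphosphine (PPh3, neutral). Ligand charge sum = -2.
With Co in oxidation state +3, the complex ion is [Co...]^1+.
Charge balance with chloride (-1) requires 1 complex ion per 1 chloride.

[Co(acac)(NH3)2(OH)(PPh3)]Cl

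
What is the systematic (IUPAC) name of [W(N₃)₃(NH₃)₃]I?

triamminetriazidotungsten(IV) iodide

The 1 iodide counter-ion carries a total charge of -1, so each complex ion is 1+.
Ligand charges: 3×azido (-1 each), 3×ammine (neutral); total -3. So W + (-3) = 1+, giving W = +4.
Ligands are named alphabetically: ammine before azido.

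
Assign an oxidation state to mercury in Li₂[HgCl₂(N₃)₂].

2 lithium outside the brackets (+1 each) → the complex ion is 2−.
Ligand charges: 2×N3 = -2; 2×Cl = -2; sum -4.
Hg + (-4) = 2− ⇒ Hg is +2.

+2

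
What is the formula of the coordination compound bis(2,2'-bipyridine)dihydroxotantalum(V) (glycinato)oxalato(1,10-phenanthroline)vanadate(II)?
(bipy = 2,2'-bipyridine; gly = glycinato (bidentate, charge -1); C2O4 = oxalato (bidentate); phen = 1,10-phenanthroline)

Cation [Ta…]: ligand charges -2, Ta(V) ⇒ ion charge 3+.
Anion [V…]: ligand charges -3, V(II) ⇒ ion charge 1−.
One 3+ cation requires 3 of the 1− anion.

[Ta(bipy)2(OH)2][V(C2O4)(gly)(phen)]3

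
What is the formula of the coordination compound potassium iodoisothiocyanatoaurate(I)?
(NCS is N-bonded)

Ligands: 1 iodo (I, -1), 1 isothiocyanato (NCS, -1). Ligand charge sum = -2.
With Au in oxidation state +1, the complex ion is [Au...]^1−.
Charge balance with potassium (+1) requires 1 complex ion per 1 potassium.

K[AuI(NCS)]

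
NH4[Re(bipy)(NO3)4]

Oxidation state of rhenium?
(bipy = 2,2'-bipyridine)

+3

1 ammonium outside the brackets (+1 each) → the complex ion is 1−.
Ligand charges: 4×NO3 = -4; 1×bipy neutral; sum -4.
Re + (-4) = 1− ⇒ Re is +3.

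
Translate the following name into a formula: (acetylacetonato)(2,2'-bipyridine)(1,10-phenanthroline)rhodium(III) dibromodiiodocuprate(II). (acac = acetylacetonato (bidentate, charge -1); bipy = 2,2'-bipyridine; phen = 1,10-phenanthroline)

[Rh(acac)(bipy)(phen)][CuBr2I2]

Cation [Rh…]: ligand charges -1, Rh(III) ⇒ ion charge 2+.
Anion [Cu…]: ligand charges -4, Cu(II) ⇒ ion charge 2−.
One 2+ cation balances one 2− anion.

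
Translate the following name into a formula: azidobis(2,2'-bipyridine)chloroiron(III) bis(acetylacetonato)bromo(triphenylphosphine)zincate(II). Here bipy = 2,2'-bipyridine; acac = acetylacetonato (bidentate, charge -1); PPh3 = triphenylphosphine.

[Fe(bipy)2Cl(N3)][Zn(acac)2Br(PPh3)]

Cation [Fe…]: ligand charges -2, Fe(III) ⇒ ion charge 1+.
Anion [Zn…]: ligand charges -3, Zn(II) ⇒ ion charge 1−.
One 1+ cation balances one 1− anion.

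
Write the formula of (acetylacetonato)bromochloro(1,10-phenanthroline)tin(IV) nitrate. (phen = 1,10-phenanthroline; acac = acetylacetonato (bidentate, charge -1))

Ligands: 1 1,10-phenanthroline (phen, neutral), 1 acetylacetonato (acac, -1), 1 chloro (Cl, -1), 1 bromo (Br, -1). Ligand charge sum = -3.
Charge balance with nitrate (-1) requires 1 complex ion per 1 nitrate.

[Sn(acac)BrCl(phen)]NO3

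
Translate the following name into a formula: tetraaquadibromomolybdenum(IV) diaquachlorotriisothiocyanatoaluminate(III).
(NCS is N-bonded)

[MoBr2(H2O)4][AlCl(H2O)2(NCS)3]2

Cation [Mo…]: ligand charges -2, Mo(IV) ⇒ ion charge 2+.
Anion [Al…]: ligand charges -4, Al(III) ⇒ ion charge 1−.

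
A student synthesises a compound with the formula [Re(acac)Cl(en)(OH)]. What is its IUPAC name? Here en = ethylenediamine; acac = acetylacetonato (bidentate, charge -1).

(acetylacetonato)chloro(ethylenediamine)hydroxorhenium(III)

There is no counter-ion, so the complex is neutral overall.
Ligand charges: 1×ethylenediamine (neutral), 1×acetylacetonato (-1 each), 1×chloro (-1 each), 1×hydroxo (-1 each); total -3. So Re + (-3) = 0, giving Re = +3.
Ligands are named alphabetically: acetylacetonato before chloro before ethylenediamine before hydroxo.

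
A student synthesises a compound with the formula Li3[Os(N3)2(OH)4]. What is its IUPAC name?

lithium diazidotetrahydroxoosmate(III)

The 3 lithium counter-ions carry a total charge of +3, so each complex ion is 3−.
Ligand charges: 4×hydroxo (-1 each), 2×azido (-1 each); total -6. So Os + (-6) = 3−, giving Os = +3.
Ligands are named alphabetically: azido before hydroxo.
The complex ion is anionic, so osmium takes the -ate form osmate(III).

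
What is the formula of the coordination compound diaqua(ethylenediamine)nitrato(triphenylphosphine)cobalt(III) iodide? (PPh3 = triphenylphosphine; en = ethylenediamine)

Ligands: 1 nitrato (NO3, -1), 2 aqua (H2O, neutral), 1 triphenylphosphine (PPh3, neutral), 1 ethylenediamine (en, neutral). Ligand charge sum = -1.
With Co in oxidation state +3, the complex ion is [Co...]^2+.
Charge balance with iodide (-1) requires 1 complex ion per 2 iodide.

[Co(en)(H2O)2(NO3)(PPh3)]I2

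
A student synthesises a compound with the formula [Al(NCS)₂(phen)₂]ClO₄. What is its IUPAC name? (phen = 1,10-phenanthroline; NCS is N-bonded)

The 1 perchlorate counter-ion carries a total charge of -1, so each complex ion is 1+.
Ligand charges: 2×1,10-phenanthroline (neutral), 2×isothiocyanato (-1 each); total -2. So Al + (-2) = 1+, giving Al = +3.
Ligands are named alphabetically: isothiocyanato before phenanthroline.

diisothiocyanatobis(1,10-phenanthroline)aluminium(III) perchlorate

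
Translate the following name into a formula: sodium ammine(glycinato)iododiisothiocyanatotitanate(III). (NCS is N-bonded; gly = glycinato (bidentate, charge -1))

Ligands: 1 ammine (NH3, neutral), 2 isothiocyanato (NCS, -1), 1 glycinato (gly, -1), 1 iodo (I, -1). Ligand charge sum = -4.
With Ti in oxidation state +3, the complex ion is [Ti...]^1−.
Charge balance with sodium (+1) requires 1 complex ion per 1 sodium.

Na[Ti(gly)I(NCS)2(NH3)]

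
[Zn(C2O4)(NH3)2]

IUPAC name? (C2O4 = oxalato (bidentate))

There is no counter-ion, so the complex is neutral overall.
Ligand charges: 1×oxalato (-2 each), 2×ammine (neutral); total -2. So Zn + (-2) = 0, giving Zn = +2.
Ligands are named alphabetically: ammine before oxalato.

diammineoxalatozinc(II)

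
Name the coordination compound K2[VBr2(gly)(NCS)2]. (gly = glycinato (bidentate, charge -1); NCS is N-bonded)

potassium dibromo(glycinato)diisothiocyanatovanadate(III)

The 2 potassium counter-ions carry a total charge of +2, so each complex ion is 2−.
Ligand charges: 1×glycinato (-1 each), 2×isothiocyanato (-1 each), 2×bromo (-1 each); total -5. So V + (-5) = 2−, giving V = +3.
Ligands are named alphabetically: bromo before glycinato before isothiocyanato.
The complex ion is anionic, so vanadium takes the -ate form vanadate(III).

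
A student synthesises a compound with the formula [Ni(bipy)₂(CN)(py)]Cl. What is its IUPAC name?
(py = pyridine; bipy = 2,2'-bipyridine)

The 1 chloride counter-ion carries a total charge of -1, so each complex ion is 1+.
Ligand charges: 1×pyridine (neutral), 1×cyano (-1 each), 2×2,2'-bipyridine (neutral); total -1. So Ni + (-1) = 1+, giving Ni = +2.
Ligands are named alphabetically: bipyridine before cyano before pyridine.

bis(2,2'-bipyridine)cyano(pyridine)nickel(II) chloride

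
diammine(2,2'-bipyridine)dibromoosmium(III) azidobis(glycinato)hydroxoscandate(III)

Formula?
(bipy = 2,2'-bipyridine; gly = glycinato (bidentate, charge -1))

Cation [Os…]: ligand charges -2, Os(III) ⇒ ion charge 1+.
Anion [Sc…]: ligand charges -4, Sc(III) ⇒ ion charge 1−.
One 1+ cation balances one 1− anion.

[Os(bipy)Br2(NH3)2][Sc(gly)2(N3)(OH)]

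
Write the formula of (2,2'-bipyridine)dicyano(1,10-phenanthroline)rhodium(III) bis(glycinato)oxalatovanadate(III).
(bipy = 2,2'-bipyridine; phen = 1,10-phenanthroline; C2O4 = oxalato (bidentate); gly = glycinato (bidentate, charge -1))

Cation [Rh…]: ligand charges -2, Rh(III) ⇒ ion charge 1+.
Anion [V…]: ligand charges -4, V(III) ⇒ ion charge 1−.

[Rh(bipy)(CN)2(phen)][V(C2O4)(gly)2]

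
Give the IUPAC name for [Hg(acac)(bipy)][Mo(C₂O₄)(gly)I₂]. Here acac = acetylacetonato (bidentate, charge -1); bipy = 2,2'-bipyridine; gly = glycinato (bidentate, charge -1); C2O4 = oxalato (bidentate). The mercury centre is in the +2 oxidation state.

Both ions are complex: the cation is named first with the plain metal name, the anion second with the -ate form; each ion's ligands are alphabetised independently.
Hg is given as +2; the cation's ligand charges sum to -1, so the complex cation is 1+.
A 1:1 salt means the anion carries the equal and opposite charge, 1−.
Anion: ligand charges sum to -5; for the ion to be 1−, Mo = +4.

(acetylacetonato)(2,2'-bipyridine)mercury(II) (glycinato)diiodooxalatomolybdate(IV)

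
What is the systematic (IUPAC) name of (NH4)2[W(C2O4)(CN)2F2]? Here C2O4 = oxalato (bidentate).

The 2 ammonium counter-ions carry a total charge of +2, so each complex ion is 2−.
Ligand charges: 2×fluoro (-1 each), 1×oxalato (-2 each), 2×cyano (-1 each); total -6. So W + (-6) = 2−, giving W = +4.
Ligands are named alphabetically: cyano before fluoro before oxalato.
The complex ion is anionic, so tungsten takes the -ate form tungstate(IV).

ammonium dicyanodifluorooxalatotungstate(IV)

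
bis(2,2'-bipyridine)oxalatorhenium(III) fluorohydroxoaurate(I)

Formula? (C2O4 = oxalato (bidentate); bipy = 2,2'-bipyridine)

Cation [Re…]: ligand charges -2, Re(III) ⇒ ion charge 1+.
Anion [Au…]: ligand charges -2, Au(I) ⇒ ion charge 1−.
One 1+ cation balances one 1− anion.

[Re(bipy)2(C2O4)][AuF(OH)]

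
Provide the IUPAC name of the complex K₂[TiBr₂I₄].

The 2 potassium counter-ions carry a total charge of +2, so each complex ion is 2−.
Ligand charges: 4×iodo (-1 each), 2×bromo (-1 each); total -6. So Ti + (-6) = 2−, giving Ti = +4.
Ligands are named alphabetically: bromo before iodo.
The complex ion is anionic, so titanium takes the -ate form titanate(IV).

potassium dibromotetraiodotitanate(IV)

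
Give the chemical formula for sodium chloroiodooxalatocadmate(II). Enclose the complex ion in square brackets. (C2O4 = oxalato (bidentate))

Na2[Cd(C2O4)ClI]

Ligands: 1 chloro (Cl, -1), 1 iodo (I, -1), 1 oxalato (C2O4, -2). Ligand charge sum = -4.
With Cd in oxidation state +2, the complex ion is [Cd...]^2−.
Charge balance with sodium (+1) requires 1 complex ion per 2 sodium.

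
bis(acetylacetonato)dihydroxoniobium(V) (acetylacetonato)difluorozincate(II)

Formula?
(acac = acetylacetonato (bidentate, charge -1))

Cation [Nb…]: ligand charges -4, Nb(V) ⇒ ion charge 1+.
Anion [Zn…]: ligand charges -3, Zn(II) ⇒ ion charge 1−.

[Nb(acac)2(OH)2][Zn(acac)F2]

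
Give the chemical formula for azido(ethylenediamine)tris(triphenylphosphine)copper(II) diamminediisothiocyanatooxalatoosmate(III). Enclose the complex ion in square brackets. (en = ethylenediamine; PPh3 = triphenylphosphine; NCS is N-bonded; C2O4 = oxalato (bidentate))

Cation [Cu…]: ligand charges -1, Cu(II) ⇒ ion charge 1+.
Anion [Os…]: ligand charges -4, Os(III) ⇒ ion charge 1−.
One 1+ cation balances one 1− anion.

[Cu(en)(N3)(PPh3)3][Os(C2O4)(NCS)2(NH3)2]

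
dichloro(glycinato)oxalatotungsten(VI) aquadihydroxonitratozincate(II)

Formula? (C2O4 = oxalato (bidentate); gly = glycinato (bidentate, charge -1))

Cation [W…]: ligand charges -5, W(VI) ⇒ ion charge 1+.
Anion [Zn…]: ligand charges -3, Zn(II) ⇒ ion charge 1−.
One 1+ cation balances one 1− anion.

[W(C2O4)Cl2(gly)][Zn(H2O)(NO3)(OH)2]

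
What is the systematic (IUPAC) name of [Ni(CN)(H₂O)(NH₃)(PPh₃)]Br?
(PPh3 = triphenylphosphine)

ammineaquacyano(triphenylphosphine)nickel(II) bromide

The 1 bromide counter-ion carries a total charge of -1, so each complex ion is 1+.
Ligand charges: 1×triphenylphosphine (neutral), 1×ammine (neutral), 1×cyano (-1 each), 1×aqua (neutral); total -1. So Ni + (-1) = 1+, giving Ni = +2.
Ligands are named alphabetically: ammine before aqua before cyano before triphenylphosphine.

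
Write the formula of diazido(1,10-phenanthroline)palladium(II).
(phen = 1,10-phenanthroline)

Ligands: 1 1,10-phenanthroline (phen, neutral), 2 azido (N3, -1). Ligand charge sum = -2.
With Pd in oxidation state +2, the complex ion is [Pd...].

[Pd(N3)2(phen)]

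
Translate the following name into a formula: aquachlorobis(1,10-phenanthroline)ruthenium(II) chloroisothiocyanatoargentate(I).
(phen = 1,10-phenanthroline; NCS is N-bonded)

Cation [Ru…]: ligand charges -1, Ru(II) ⇒ ion charge 1+.
Anion [Ag…]: ligand charges -2, Ag(I) ⇒ ion charge 1−.
One 1+ cation balances one 1− anion.

[RuCl(H2O)(phen)2][AgCl(NCS)]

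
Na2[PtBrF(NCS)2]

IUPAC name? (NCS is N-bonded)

sodium bromofluorodiisothiocyanatoplatinate(II)

The 2 sodium counter-ions carry a total charge of +2, so each complex ion is 2−.
Ligand charges: 1×fluoro (-1 each), 2×isothiocyanato (-1 each), 1×bromo (-1 each); total -4. So Pt + (-4) = 2−, giving Pt = +2.
Ligands are named alphabetically: bromo before fluoro before isothiocyanato.
The complex ion is anionic, so platinum takes the -ate form platinate(II).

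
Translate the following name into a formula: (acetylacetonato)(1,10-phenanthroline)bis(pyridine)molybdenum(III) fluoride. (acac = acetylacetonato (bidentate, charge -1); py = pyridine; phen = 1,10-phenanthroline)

Ligands: 1 acetylacetonato (acac, -1), 2 pyridine (py, neutral), 1 1,10-phenanthroline (phen, neutral). Ligand charge sum = -1.
With Mo in oxidation state +3, the complex ion is [Mo...]^2+.
Charge balance with fluoride (-1) requires 1 complex ion per 2 fluoride.

[Mo(acac)(phen)(py)2]F2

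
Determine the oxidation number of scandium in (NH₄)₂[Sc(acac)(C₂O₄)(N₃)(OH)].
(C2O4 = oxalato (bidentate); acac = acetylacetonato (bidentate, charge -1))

2 ammonium outside the brackets (+1 each) → the complex ion is 2−.
Ligand charges: 1×C2O4 = -2; 1×acac = -1; 1×OH = -1; 1×N3 = -1; sum -5.
Sc + (-5) = 2− ⇒ Sc is +3.

+3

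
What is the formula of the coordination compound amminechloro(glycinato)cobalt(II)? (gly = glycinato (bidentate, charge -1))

Ligands: 1 glycinato (gly, -1), 1 chloro (Cl, -1), 1 ammine (NH3, neutral). Ligand charge sum = -2.
With Co in oxidation state +2, the complex ion is [Co...].

[CoCl(gly)(NH3)]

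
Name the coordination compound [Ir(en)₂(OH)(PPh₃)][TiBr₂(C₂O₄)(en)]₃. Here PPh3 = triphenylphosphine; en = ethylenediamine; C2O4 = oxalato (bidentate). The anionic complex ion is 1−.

bis(ethylenediamine)hydroxo(triphenylphosphine)iridium(IV) dibromo(ethylenediamine)oxalatotitanate(III)

Both ions are complex: the cation is named first with the plain metal name, the anion second with the -ate form; each ion's ligands are alphabetised independently.
The complex anion is given as 1−; its ligand charges sum to -4, so Ti = +3.
With 3 anions per cation, the cation must be 3×1 = 3+.
Cation: ligand charges sum to -1; for the ion to be 3+, Ir = +4.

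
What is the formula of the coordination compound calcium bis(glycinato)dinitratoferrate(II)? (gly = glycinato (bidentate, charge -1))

Ca[Fe(gly)2(NO3)2]

Ligands: 2 glycinato (gly, -1), 2 nitrato (NO3, -1). Ligand charge sum = -4.
With Fe in oxidation state +2, the complex ion is [Fe...]^2−.
Charge balance with calcium (+2) requires 1 complex ion per 1 calcium.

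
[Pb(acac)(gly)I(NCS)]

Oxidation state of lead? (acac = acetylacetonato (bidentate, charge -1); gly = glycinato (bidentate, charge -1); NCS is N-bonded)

+4

No counter-ion: the bracketed complex is neutral.
Ligand charges: 1×acac = -1; 1×gly = -1; 1×NCS = -1; 1×I = -1; sum -4.
Pb + (-4) = 0 ⇒ Pb is +4.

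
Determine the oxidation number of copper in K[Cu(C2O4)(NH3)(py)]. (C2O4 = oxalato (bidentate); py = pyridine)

+1

1 potassium outside the brackets (+1 each) → the complex ion is 1−.
Ligand charges: 1×NH3 neutral; 1×C2O4 = -2; 1×py neutral; sum -2.
Cu + (-2) = 1− ⇒ Cu is +1.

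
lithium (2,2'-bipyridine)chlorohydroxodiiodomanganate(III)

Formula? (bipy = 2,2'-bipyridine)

Ligands: 2 iodo (I, -1), 1 hydroxo (OH, -1), 1 chloro (Cl, -1), 1 2,2'-bipyridine (bipy, neutral). Ligand charge sum = -4.
With Mn in oxidation state +3, the complex ion is [Mn...]^1−.
Charge balance with lithium (+1) requires 1 complex ion per 1 lithium.

Li[Mn(bipy)ClI2(OH)]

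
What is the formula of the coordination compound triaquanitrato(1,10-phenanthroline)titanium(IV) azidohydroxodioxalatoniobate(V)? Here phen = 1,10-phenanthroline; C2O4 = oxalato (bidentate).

[Ti(H2O)3(NO3)(phen)][Nb(C2O4)2(N3)(OH)]3

Cation [Ti…]: ligand charges -1, Ti(IV) ⇒ ion charge 3+.
Anion [Nb…]: ligand charges -6, Nb(V) ⇒ ion charge 1−.
One 3+ cation requires 3 of the 1− anion.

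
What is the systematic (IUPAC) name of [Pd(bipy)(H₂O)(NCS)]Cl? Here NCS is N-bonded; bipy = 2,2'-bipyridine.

aqua(2,2'-bipyridine)isothiocyanatopalladium(II) chloride

The 1 chloride counter-ion carries a total charge of -1, so each complex ion is 1+.
Ligand charges: 1×isothiocyanato (-1 each), 1×aqua (neutral), 1×2,2'-bipyridine (neutral); total -1. So Pd + (-1) = 1+, giving Pd = +2.
Ligands are named alphabetically: aqua before bipyridine before isothiocyanato.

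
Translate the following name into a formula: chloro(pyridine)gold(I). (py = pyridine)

Ligands: 1 pyridine (py, neutral), 1 chloro (Cl, -1). Ligand charge sum = -1.
With Au in oxidation state +1, the complex ion is [Au...].

[AuCl(py)]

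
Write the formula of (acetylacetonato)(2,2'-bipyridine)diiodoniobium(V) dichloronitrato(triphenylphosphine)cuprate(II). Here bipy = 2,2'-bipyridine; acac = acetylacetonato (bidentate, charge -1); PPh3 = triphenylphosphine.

[Nb(acac)(bipy)I2][CuCl2(NO3)(PPh3)]2

Cation [Nb…]: ligand charges -3, Nb(V) ⇒ ion charge 2+.
Anion [Cu…]: ligand charges -3, Cu(II) ⇒ ion charge 1−.
One 2+ cation requires 2 of the 1− anion.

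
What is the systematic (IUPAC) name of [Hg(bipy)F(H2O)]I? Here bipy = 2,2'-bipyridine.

The 1 iodide counter-ion carries a total charge of -1, so each complex ion is 1+.
Ligand charges: 1×2,2'-bipyridine (neutral), 1×aqua (neutral), 1×fluoro (-1 each); total -1. So Hg + (-1) = 1+, giving Hg = +2.
Ligands are named alphabetically: aqua before bipyridine before fluoro.

aqua(2,2'-bipyridine)fluoromercury(II) iodide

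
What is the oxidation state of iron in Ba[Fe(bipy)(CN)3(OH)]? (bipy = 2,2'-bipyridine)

1 barium outside the brackets (+2 each) → the complex ion is 2−.
Ligand charges: 1×bipy neutral; 3×CN = -3; 1×OH = -1; sum -4.
Fe + (-4) = 2− ⇒ Fe is +2.

+2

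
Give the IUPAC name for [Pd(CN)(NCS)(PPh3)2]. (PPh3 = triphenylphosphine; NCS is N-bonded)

There is no counter-ion, so the complex is neutral overall.
Ligand charges: 2×triphenylphosphine (neutral), 1×cyano (-1 each), 1×isothiocyanato (-1 each); total -2. So Pd + (-2) = 0, giving Pd = +2.
Ligands are named alphabetically: cyano before isothiocyanato before triphenylphosphine.

cyanoisothiocyanatobis(triphenylphosphine)palladium(II)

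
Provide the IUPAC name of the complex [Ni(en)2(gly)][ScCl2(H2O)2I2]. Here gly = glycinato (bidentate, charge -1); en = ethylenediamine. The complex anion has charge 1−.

Both ions are complex: the cation is named first with the plain metal name, the anion second with the -ate form; each ion's ligands are alphabetised independently.
The complex anion is given as 1−; its ligand charges sum to -4, so Sc = +3.
A 1:1 salt means the cation carries the equal and opposite charge, 1+.
Cation: ligand charges sum to -1; for the ion to be 1+, Ni = +2.

bis(ethylenediamine)(glycinato)nickel(II) diaquadichlorodiiodoscandate(III)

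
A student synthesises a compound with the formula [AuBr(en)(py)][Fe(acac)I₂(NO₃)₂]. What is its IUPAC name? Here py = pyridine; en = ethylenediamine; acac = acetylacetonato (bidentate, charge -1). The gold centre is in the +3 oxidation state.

Au is given as +3; the cation's ligand charges sum to -1, so the complex cation is 2+.
A 1:1 salt means the anion carries the equal and opposite charge, 2−.
Anion: ligand charges sum to -5; for the ion to be 2−, Fe = +3.

bromo(ethylenediamine)(pyridine)gold(III) (acetylacetonato)diiododinitratoferrate(III)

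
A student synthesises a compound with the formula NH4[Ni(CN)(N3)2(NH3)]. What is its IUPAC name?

ammonium amminediazidocyanonickelate(II)

The 1 ammonium counter-ion carries a total charge of +1, so each complex ion is 1−.
Ligand charges: 2×azido (-1 each), 1×ammine (neutral), 1×cyano (-1 each); total -3. So Ni + (-3) = 1−, giving Ni = +2.
The complex ion is anionic, so nickel takes the -ate form nickelate(II).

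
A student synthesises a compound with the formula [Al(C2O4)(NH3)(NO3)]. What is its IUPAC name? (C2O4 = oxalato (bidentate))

amminenitratooxalatoaluminium(III)

There is no counter-ion, so the complex is neutral overall.
Ligand charges: 1×nitrato (-1 each), 1×oxalato (-2 each), 1×ammine (neutral); total -3. So Al + (-3) = 0, giving Al = +3.
Ligands are named alphabetically: ammine before nitrato before oxalato.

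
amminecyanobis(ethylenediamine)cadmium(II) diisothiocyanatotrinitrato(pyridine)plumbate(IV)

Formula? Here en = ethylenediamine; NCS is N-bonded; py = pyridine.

Cation [Cd…]: ligand charges -1, Cd(II) ⇒ ion charge 1+.
Anion [Pb…]: ligand charges -5, Pb(IV) ⇒ ion charge 1−.

[Cd(CN)(en)2(NH3)][Pb(NCS)2(NO3)3(py)]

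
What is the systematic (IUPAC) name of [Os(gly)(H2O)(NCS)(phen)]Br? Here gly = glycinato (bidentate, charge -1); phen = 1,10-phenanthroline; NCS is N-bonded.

The 1 bromide counter-ion carries a total charge of -1, so each complex ion is 1+.
Ligand charges: 1×glycinato (-1 each), 1×aqua (neutral), 1×1,10-phenanthroline (neutral), 1×isothiocyanato (-1 each); total -2. So Os + (-2) = 1+, giving Os = +3.
Ligands are named alphabetically: aqua before glycinato before isothiocyanato before phenanthroline.

aqua(glycinato)isothiocyanato(1,10-phenanthroline)osmium(III) bromide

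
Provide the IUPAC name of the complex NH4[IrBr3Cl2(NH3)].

The 1 ammonium counter-ion carries a total charge of +1, so each complex ion is 1−.
Ligand charges: 2×chloro (-1 each), 1×ammine (neutral), 3×bromo (-1 each); total -5. So Ir + (-5) = 1−, giving Ir = +4.
Ligands are named alphabetically: ammine before bromo before chloro.
The complex ion is anionic, so iridium takes the -ate form iridate(IV).

ammonium amminetribromodichloroiridate(IV)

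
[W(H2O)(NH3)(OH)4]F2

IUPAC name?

The 2 fluoride counter-ions carry a total charge of -2, so each complex ion is 2+.
Ligand charges: 1×aqua (neutral), 4×hydroxo (-1 each), 1×ammine (neutral); total -4. So W + (-4) = 2+, giving W = +6.
Ligands are named alphabetically: ammine before aqua before hydroxo.

ammineaquatetrahydroxotungsten(VI) fluoride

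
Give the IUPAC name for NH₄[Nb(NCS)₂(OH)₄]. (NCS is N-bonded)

ammonium tetrahydroxodiisothiocyanatoniobate(V)

The 1 ammonium counter-ion carries a total charge of +1, so each complex ion is 1−.
Ligand charges: 4×hydroxo (-1 each), 2×isothiocyanato (-1 each); total -6. So Nb + (-6) = 1−, giving Nb = +5.
Ligands are named alphabetically: hydroxo before isothiocyanato.
The complex ion is anionic, so niobium takes the -ate form niobate(V).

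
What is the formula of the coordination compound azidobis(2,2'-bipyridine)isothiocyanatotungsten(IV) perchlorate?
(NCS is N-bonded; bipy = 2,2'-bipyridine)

[W(bipy)2(N3)(NCS)](ClO4)2

Ligands: 1 azido (N3, -1), 1 isothiocyanato (NCS, -1), 2 2,2'-bipyridine (bipy, neutral). Ligand charge sum = -2.
With W in oxidation state +4, the complex ion is [W...]^2+.
Charge balance with perchlorate (-1) requires 1 complex ion per 2 perchlorate.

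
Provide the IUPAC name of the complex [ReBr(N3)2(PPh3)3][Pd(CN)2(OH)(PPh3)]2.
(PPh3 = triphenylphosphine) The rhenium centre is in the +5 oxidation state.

Re is given as +5; the cation's ligand charges sum to -3, so the complex cation is 2+.
With 2 anions per cation, each anion must be 2/2 = 1−.
Anion: ligand charges sum to -3; for the ion to be 1−, Pd = +2.

diazidobromotris(triphenylphosphine)rhenium(V) dicyanohydroxo(triphenylphosphine)palladate(II)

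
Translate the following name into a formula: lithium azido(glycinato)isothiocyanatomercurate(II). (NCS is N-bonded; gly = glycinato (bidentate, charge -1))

Ligands: 1 isothiocyanato (NCS, -1), 1 azido (N3, -1), 1 glycinato (gly, -1). Ligand charge sum = -3.
Charge balance with lithium (+1) requires 1 complex ion per 1 lithium.

Li[Hg(gly)(N3)(NCS)]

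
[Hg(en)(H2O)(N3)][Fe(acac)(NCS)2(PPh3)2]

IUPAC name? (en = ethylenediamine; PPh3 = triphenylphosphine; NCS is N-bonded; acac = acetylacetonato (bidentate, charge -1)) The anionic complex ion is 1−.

Both ions are complex: the cation is named first with the plain metal name, the anion second with the -ate form; each ion's ligands are alphabetised independently.
The complex anion is given as 1−; its ligand charges sum to -3, so Fe = +2.
A 1:1 salt means the cation carries the equal and opposite charge, 1+.
Cation: ligand charges sum to -1; for the ion to be 1+, Hg = +2.

aquaazido(ethylenediamine)mercury(II) (acetylacetonato)diisothiocyanatobis(triphenylphosphine)ferrate(II)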